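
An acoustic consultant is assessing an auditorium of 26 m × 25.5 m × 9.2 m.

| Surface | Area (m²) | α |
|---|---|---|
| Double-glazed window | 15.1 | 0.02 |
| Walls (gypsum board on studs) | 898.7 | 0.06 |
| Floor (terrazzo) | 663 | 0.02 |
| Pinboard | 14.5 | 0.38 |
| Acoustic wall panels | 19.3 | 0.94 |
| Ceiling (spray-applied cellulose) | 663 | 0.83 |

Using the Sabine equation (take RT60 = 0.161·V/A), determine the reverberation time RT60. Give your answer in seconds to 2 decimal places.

Equivalent absorption area: A = 15.1×0.02 + 898.7×0.06 + 663×0.02 + 14.5×0.38 + 19.3×0.94 + 663×0.83 = 641.426 m².
V = 26·25.5·9.2 = 6099.6 m³.
RT60 = 0.161 · V / A = 0.161 × 6099.6 / 641.426 = 1.53 s.

1.53 s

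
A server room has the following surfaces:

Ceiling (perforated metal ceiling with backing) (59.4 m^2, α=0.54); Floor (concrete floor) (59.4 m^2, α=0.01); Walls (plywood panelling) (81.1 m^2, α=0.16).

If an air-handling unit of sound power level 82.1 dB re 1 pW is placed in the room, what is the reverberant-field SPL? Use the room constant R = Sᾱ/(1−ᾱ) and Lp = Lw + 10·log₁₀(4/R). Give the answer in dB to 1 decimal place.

Σ(Sᵢαᵢ) = 59.4×0.54 + 59.4×0.01 + 81.1×0.16 = 45.646; total area S = 199.9 m^2.
ᾱ = 0.2283, so room constant R = A/(1−ᾱ) = 59.150 m^2.
Lp = 82.1 + 10·log₁₀(4/59.150) = 82.1 + (-11.70) = 70.4 dB.

70.4 dB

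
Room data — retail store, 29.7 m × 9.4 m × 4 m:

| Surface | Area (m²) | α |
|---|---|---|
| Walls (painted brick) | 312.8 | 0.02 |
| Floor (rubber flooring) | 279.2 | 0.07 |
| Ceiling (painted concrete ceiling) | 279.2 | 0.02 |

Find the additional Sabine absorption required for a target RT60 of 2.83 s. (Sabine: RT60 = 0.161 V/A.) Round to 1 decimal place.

A₁ = Σ Sᵢαᵢ = 312.8·0.02 + 279.2·0.07 + 279.2·0.02 = 31.384 sabins.
Target A₂ = 0.161·1116.72/2.83 = 63.531 sabins (V = 1116.72 m³).
Shortfall: 63.531 − 31.384 = 32.1 sabins.

32.1 sabins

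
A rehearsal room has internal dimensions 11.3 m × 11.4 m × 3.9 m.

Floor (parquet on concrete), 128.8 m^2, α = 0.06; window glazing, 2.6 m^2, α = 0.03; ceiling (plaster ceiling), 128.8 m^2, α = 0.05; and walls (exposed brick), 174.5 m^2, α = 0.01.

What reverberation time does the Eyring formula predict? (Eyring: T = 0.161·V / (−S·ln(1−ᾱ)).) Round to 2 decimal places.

4.96 seconds

Total surface area S = 128.8 + 2.6 + 128.8 + 174.5 = 434.7 m^2.
Absorption A = 128.8·0.06 + 2.6·0.03 + 128.8·0.05 + 174.5·0.01 = 15.991 sabins.
ᾱ = 15.991 / 434.7 = 0.0368.
Eyring denominator: −S ln(1−ᾱ) = 16.299.
V = 11.3 × 11.4 × 3.9 = 502.398 m³.
RT60 = 0.161 × 502.398 / 16.299 = 4.96 s.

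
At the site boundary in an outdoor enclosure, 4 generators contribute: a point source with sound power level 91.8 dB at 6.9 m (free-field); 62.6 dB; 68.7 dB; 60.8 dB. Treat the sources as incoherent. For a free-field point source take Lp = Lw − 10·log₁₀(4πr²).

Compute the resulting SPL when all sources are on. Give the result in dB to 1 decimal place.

Source at 6.9 m: Lp = 91.8 − 10·log₁₀(4π·6.9²) = 91.8 − 10·log₁₀(598.285) = 64.0 dB.
Σ 10^(Lᵢ/10) = 1.295e+07.
L_total = 10·log₁₀(1.295e+07) = 71.1 dB.

71.1 dB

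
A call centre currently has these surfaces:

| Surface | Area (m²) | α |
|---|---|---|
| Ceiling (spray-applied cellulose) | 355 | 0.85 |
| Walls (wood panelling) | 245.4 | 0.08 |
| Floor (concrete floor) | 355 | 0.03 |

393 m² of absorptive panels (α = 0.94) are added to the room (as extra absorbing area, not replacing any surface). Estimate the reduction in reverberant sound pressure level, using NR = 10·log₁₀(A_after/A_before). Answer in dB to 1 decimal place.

Total absorption A_before = 355*0.85 + 245.4*0.08 + 355*0.03
  = 301.750 + 19.632 + 10.650 = 332.032 m² sabins.
Treatment contributes 393·0.94 = 369.420 sabins.
A_after = 332.032 + 369.420 = 701.452 sabins.
NR = 10·log₁₀(701.452/332.032) = 3.2 dB.

3.2 dB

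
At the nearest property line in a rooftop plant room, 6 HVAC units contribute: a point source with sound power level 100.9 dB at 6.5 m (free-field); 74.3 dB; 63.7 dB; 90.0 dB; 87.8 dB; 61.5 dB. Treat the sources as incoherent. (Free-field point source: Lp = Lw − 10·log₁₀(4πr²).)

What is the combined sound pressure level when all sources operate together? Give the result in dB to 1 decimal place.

Source at 6.5 m: Lp = 100.9 − 10·log₁₀(4π·6.5²) = 100.9 − 10·log₁₀(530.929) = 73.6 dB.
Σ 10^(Lᵢ/10) = 1.656e+09.
L_total = 10·log₁₀(1.656e+09) = 92.2 dB.

92.2 dB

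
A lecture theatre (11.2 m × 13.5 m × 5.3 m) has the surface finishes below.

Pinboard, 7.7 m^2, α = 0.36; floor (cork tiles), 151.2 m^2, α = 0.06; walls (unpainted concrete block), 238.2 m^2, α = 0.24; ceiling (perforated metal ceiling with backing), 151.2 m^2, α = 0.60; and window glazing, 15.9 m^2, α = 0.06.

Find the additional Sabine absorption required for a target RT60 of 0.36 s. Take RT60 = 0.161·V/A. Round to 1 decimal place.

197.7 sabins

Equivalent absorption area: A₁ = 7.7×0.36 + 151.2×0.06 + 238.2×0.24 + 151.2×0.60 + 15.9×0.06 = 160.686 m^2.
For T = 0.36 s, need A₂ = 0.161·V/T = 0.161·801.36/0.36 = 358.386 sabins.
Shortfall: 358.386 − 160.686 = 197.7 sabins.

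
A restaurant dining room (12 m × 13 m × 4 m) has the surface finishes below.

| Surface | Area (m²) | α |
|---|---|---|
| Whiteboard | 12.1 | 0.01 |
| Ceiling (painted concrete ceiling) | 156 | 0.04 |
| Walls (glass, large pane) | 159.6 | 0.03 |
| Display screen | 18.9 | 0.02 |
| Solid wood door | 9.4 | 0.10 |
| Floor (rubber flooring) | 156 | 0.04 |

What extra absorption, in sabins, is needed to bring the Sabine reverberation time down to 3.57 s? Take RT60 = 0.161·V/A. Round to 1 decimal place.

Summing Sᵢαᵢ: 0.121 + 6.240 + 4.788 + 0.378 + 0.940 + 6.240 → A₁ = 18.707 sabins.
For T = 3.57 s, need A₂ = 0.161·V/T = 0.161·624/3.57 = 28.141 sabins.
Additional absorption ΔA = 28.141 − 18.707 = 9.4 sabins.

9.4 sabins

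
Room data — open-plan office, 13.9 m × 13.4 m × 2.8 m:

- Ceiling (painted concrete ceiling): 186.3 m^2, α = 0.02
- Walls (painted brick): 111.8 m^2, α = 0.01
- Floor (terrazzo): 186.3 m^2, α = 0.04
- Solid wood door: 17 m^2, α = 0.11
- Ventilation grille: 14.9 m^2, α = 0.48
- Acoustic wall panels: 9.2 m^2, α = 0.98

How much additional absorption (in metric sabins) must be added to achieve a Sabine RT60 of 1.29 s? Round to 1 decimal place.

34.8 sabins

Summing Sᵢαᵢ: 3.726 + 1.118 + 7.452 + 1.870 + 7.152 + 9.016 → A₁ = 30.334 sabins.
For T = 1.29 s, need A₂ = 0.161·V/T = 0.161·521.528/1.29 = 65.090 sabins.
ΔA = A₂ − A₁ = 65.090 − 30.334 = 34.8 sabins.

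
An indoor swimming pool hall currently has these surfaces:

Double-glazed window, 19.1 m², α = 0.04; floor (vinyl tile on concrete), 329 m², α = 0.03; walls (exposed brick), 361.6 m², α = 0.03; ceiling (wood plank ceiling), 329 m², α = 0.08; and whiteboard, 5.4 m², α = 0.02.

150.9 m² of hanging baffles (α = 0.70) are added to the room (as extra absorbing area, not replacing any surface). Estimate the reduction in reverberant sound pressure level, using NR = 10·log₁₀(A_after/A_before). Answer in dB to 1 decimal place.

5.1 dB

Total absorption A_before = 19.1·0.04 + 329·0.03 + 361.6·0.03 + 329·0.08 + 5.4·0.02
  = 0.764 + 9.870 + 10.848 + 26.320 + 0.108 = 47.910 m² sabins.
Added absorption = 150.9 × 0.70 = 105.630 sabins.
New total A_after = 153.540 sabins.
Reduction = 10 log₁₀(A_after/A_before) = 10 log₁₀(3.2048) = 5.1 dB.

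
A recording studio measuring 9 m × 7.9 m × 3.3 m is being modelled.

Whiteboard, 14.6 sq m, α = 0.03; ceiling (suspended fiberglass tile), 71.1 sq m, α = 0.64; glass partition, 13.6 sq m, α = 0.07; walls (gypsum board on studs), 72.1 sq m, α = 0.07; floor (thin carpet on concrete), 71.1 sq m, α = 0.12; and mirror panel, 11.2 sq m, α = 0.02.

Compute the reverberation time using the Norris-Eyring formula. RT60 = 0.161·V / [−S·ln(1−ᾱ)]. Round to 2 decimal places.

0.54 s

S = Σ Sᵢ = 253.7 sq m.
Σ(Sᵢαᵢ) = 14.6·0.03 + 71.1·0.64 + 13.6·0.07 + 72.1·0.07 + 71.1·0.12 + 11.2·0.02 = 60.697.
ᾱ = 60.697 / 253.7 = 0.2392.
Eyring denominator: −S ln(1−ᾱ) = 69.358.
V = 9 × 7.9 × 3.3 = 234.63 m³.
T = 0.161·V/[−S·ln(1−ᾱ)] = 0.161·234.63/69.358 = 0.54 s.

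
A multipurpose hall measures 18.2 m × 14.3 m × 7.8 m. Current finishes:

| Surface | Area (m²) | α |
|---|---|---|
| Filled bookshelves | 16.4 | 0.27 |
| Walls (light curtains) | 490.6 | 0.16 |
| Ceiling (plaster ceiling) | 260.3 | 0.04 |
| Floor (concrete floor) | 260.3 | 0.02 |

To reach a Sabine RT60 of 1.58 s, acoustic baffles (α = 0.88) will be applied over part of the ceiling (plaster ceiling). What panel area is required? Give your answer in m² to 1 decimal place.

128.9

Summing Sᵢαᵢ: 4.428 + 78.496 + 10.412 + 5.206 → A₁ = 98.542 sabins.
Required A₂ = 0.161·2030.028/1.58 = 206.857 sabins.
ΔA needed = 206.857 − 98.542 = 108.315 sabins.
Each m² of panel replacing the ceiling (plaster ceiling) adds (0.88 − 0.04) = 0.84 sabins.
Panel area = 108.315 / 0.84 = 128.9 m².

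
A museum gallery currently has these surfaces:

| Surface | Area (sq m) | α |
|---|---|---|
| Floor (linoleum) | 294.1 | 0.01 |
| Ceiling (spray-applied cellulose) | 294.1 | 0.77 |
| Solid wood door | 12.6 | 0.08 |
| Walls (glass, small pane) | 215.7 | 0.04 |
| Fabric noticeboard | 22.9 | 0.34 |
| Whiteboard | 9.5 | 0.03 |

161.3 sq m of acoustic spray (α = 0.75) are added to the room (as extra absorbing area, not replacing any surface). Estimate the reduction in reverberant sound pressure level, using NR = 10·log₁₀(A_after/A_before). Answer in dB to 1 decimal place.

Total absorption A_before = 294.1·0.01 + 294.1·0.77 + 12.6·0.08 + 215.7·0.04 + 22.9·0.34 + 9.5·0.03
  = 2.941 + 226.457 + 1.008 + 8.628 + 7.786 + 0.285 = 247.105 sq m sabins.
Treatment contributes 161.3·0.75 = 120.975 sabins.
A_after = 247.105 + 120.975 = 368.080 sabins.
NR = 10·log₁₀(368.080/247.105) = 1.7 dB.

1.7 dB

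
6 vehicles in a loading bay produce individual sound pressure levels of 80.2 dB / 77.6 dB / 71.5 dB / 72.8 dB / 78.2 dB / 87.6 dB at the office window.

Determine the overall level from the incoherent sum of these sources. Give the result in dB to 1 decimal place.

89.2 dB

Converting to relative power and adding: 10^(80.2/10) + 10^(77.6/10) + 10^(71.5/10) + 10^(72.8/10) + 10^(78.2/10) + 10^(87.6/10) = 8.369e+08.
Back to dB: 10·log₁₀ Σ = 89.2 dB.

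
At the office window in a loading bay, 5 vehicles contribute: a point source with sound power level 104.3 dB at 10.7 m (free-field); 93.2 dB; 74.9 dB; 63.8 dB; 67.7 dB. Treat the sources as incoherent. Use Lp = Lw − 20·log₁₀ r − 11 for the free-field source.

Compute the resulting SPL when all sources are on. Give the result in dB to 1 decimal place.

93.3 dB

Source at 10.7 m: Lp = 104.3 − 20·log₁₀(10.7) − 11 = 72.7 dB.
Converting to relative power and adding: 10^(72.7/10) + 10^(93.2/10) + 10^(74.9/10) + 10^(63.8/10) + 10^(67.7/10) = 2.147e+09.
Back to dB: 10·log₁₀ Σ = 93.3 dB.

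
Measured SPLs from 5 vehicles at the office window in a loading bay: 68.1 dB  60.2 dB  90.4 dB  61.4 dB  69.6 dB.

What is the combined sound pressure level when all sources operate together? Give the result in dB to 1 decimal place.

Converting to relative power and adding: 10^(68.1/10) + 10^(60.2/10) + 10^(90.4/10) + 10^(61.4/10) + 10^(69.6/10) = 1.114e+09.
Back to dB: 10·log₁₀ Σ = 90.5 dB.

90.5 dB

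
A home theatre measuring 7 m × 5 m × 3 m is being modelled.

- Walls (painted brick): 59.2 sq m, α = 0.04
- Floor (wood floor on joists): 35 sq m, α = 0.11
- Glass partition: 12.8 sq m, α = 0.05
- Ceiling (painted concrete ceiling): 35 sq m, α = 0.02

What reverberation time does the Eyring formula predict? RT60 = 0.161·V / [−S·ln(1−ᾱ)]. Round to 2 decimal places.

2.18 sec

S = Σ Sᵢ = 142.0 sq m.
Absorption A = 59.2·0.04 + 35·0.11 + 12.8·0.05 + 35·0.02 = 7.558 sabins.
Mean coefficient ᾱ = A/S = 0.0532.
Eyring denominator: −S ln(1−ᾱ) = 7.763.
V = 7 × 5 × 3 = 105 m³.
RT60 = 0.161 × 105 / 7.763 = 2.18 s.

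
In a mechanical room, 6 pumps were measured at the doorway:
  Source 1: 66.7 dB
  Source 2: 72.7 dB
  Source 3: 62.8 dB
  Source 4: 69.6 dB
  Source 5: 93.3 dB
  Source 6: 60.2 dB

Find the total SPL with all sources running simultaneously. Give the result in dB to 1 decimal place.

93.4 dB

Converting to relative power and adding: 10^(66.7/10) + 10^(72.7/10) + 10^(62.8/10) + 10^(69.6/10) + 10^(93.3/10) + 10^(60.2/10) = 2.173e+09.
L_total = 10·log₁₀(2.173e+09) = 93.4 dB.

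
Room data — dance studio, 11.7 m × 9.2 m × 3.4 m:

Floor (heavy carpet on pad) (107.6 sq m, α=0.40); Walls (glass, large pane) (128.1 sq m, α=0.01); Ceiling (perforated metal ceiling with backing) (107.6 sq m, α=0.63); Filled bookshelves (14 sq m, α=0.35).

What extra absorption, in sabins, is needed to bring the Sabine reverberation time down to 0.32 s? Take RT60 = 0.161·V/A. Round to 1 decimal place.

67.1 sabins

A₁ = Σ Sᵢαᵢ = 107.6*0.40 + 128.1*0.01 + 107.6*0.63 + 14*0.35 = 117.009 sabins.
For T = 0.32 s, need A₂ = 0.161·V/T = 0.161·365.976/0.32 = 184.132 sabins.
Shortfall: 184.132 − 117.009 = 67.1 sabins.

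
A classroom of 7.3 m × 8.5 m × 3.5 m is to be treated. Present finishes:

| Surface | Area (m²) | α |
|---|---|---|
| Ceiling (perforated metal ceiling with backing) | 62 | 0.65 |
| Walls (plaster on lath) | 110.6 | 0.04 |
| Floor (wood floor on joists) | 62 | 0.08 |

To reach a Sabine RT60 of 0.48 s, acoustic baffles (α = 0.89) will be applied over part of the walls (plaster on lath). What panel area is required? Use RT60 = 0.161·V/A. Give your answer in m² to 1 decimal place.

27.2

Summing Sᵢαᵢ: 40.300 + 4.424 + 4.960 → A₁ = 49.684 sabins.
Required A₂ = 0.161·217.175/0.48 = 72.844 sabins.
ΔA needed = 72.844 − 49.684 = 23.160 sabins.
Net gain per m²: Δα = 0.89 − 0.04 = 0.85.
Area = ΔA/Δα = 23.160/0.85 = 27.2 m².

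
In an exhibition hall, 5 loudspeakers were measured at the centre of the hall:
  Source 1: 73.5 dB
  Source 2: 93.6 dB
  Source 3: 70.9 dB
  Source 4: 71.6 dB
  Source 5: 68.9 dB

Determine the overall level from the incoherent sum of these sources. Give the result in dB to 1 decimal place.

Converting to relative power and adding: 10^(73.5/10) + 10^(93.6/10) + 10^(70.9/10) + 10^(71.6/10) + 10^(68.9/10) = 2.348e+09.
Back to dB: 10·log₁₀ Σ = 93.7 dB.

93.7 dB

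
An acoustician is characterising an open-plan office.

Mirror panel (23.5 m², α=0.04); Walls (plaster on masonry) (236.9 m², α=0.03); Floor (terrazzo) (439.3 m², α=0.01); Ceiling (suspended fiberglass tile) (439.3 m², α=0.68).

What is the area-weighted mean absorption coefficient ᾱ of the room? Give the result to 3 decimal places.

S = Σ Sᵢ = 23.5 + 236.9 + 439.3 + 439.3 = 1139.0 m².
Weighted sum Σ Sα = 311.164.
ᾱ = A/S = 0.273.

0.273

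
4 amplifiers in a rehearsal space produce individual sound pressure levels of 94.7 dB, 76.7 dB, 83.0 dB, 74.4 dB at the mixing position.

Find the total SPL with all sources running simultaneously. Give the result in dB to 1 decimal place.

95.1 dB

Sum in the linear (power) domain: Σ 10^(Lᵢ/10) = 10^(94.7/10) + 10^(76.7/10) + 10^(83.0/10) + 10^(74.4/10) = 3.225e+09.
Back to dB: 10·log₁₀ Σ = 95.1 dB.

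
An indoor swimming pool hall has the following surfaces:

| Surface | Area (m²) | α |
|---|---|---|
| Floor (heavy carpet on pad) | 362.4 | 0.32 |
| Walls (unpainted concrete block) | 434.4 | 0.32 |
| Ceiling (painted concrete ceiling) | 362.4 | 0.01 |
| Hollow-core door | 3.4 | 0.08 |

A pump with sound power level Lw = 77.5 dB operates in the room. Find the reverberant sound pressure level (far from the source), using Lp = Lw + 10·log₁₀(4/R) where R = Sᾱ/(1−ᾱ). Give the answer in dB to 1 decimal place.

58.3 dB

Σ(Sᵢαᵢ) = 362.4·0.32 + 434.4·0.32 + 362.4·0.01 + 3.4·0.08 = 258.872; total area S = 1162.6 m².
ᾱ = 258.872/1162.6 = 0.2227; R = Sᾱ/(1−ᾱ) = 258.872/(1−0.2227) = 333.040 m².
Lp = 77.5 + 10·log₁₀(4/333.040) = 77.5 + (-19.20) = 58.3 dB.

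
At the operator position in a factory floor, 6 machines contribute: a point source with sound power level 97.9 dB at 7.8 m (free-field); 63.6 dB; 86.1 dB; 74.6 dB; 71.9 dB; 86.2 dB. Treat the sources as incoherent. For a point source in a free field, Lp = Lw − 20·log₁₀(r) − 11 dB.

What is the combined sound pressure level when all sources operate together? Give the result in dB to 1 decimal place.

89.4 dB

Source at 7.8 m: Lp = 97.9 − 20·log₁₀(7.8) − 11 = 69.1 dB.
Sum in the linear (power) domain: Σ 10^(Lᵢ/10) = 10^(69.1/10) + 10^(63.6/10) + 10^(86.1/10) + 10^(74.6/10) + 10^(71.9/10) + 10^(86.2/10) = 8.79e+08.
L_total = 10·log₁₀(8.79e+08) = 89.4 dB.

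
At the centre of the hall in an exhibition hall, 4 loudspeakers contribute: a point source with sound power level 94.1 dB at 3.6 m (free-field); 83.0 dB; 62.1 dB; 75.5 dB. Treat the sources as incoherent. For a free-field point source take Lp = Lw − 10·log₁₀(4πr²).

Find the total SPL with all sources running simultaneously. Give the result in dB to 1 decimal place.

Source at 3.6 m: Lp = 94.1 − 10·log₁₀(4π·3.6²) = 94.1 − 10·log₁₀(162.860) = 72.0 dB.
Σ 10^(Lᵢ/10) = 2.525e+08.
Back to dB: 10·log₁₀ Σ = 84.0 dB.

84.0 dB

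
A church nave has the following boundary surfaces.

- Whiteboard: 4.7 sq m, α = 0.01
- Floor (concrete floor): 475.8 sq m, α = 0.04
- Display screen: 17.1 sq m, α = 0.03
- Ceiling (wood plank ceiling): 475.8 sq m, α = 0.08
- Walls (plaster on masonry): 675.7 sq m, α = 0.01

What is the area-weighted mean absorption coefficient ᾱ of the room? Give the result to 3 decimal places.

0.039

Total surface area S = 1649.1 sq m.
Weighted sum Σ Sα = 64.413.
ᾱ = 64.413 / 1649.1 = 0.039.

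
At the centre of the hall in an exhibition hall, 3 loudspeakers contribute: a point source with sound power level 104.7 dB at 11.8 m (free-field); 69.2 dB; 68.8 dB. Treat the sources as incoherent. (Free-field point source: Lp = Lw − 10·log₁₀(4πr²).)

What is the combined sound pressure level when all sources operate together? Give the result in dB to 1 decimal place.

75.2 dB

Source at 11.8 m: Lp = 104.7 − 10·log₁₀(4π·11.8²) = 104.7 − 10·log₁₀(1749.741) = 72.3 dB.
Sum in the linear (power) domain: Σ 10^(Lᵢ/10) = 10^(72.3/10) + 10^(69.2/10) + 10^(68.8/10) = 3.289e+07.
Back to dB: 10·log₁₀ Σ = 75.2 dB.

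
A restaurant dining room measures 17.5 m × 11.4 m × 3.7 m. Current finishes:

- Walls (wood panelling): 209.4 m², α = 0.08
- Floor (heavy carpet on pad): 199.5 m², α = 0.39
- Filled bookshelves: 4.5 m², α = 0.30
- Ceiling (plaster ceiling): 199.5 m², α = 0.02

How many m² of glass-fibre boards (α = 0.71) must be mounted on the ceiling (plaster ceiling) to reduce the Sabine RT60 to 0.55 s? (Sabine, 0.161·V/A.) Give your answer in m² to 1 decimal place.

168.4

Equivalent absorption area: A₁ = 209.4·0.08 + 199.5·0.39 + 4.5·0.30 + 199.5·0.02 = 99.897 m².
Required A₂ = 0.161·738.15/0.55 = 216.077 sabins.
ΔA needed = 216.077 − 99.897 = 116.180 sabins.
Net gain per m²: Δα = 0.71 − 0.02 = 0.69.
Panel area = 116.180 / 0.69 = 168.4 m².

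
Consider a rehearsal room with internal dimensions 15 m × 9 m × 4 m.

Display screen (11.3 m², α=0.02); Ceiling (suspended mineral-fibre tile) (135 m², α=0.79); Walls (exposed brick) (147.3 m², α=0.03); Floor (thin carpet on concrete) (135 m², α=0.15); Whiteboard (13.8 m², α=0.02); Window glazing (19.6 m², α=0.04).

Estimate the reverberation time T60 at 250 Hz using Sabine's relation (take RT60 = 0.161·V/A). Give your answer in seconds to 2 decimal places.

0.66 sec

Total absorption A = 11.3*0.02 + 135*0.79 + 147.3*0.03 + 135*0.15 + 13.8*0.02 + 19.6*0.04
  = 0.226 + 106.650 + 4.419 + 20.250 + 0.276 + 0.784 = 132.605 m² sabins.
V = 15·9·4 = 540 m³.
T = 0.161 V/A = 0.161·540/132.605 = 0.66 s.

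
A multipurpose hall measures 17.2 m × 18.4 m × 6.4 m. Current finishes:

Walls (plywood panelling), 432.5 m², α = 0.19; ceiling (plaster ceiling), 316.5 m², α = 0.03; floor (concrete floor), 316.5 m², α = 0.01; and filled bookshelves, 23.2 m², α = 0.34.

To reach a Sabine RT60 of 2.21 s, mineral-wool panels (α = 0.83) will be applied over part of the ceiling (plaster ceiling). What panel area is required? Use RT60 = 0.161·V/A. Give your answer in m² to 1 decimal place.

Summing Sᵢαᵢ: 82.175 + 9.495 + 3.165 + 7.888 → A₁ = 102.723 sabins.
V = 2025.472 m³. Target absorption A₂ = 0.161 × 2025.472 / 2.21 = 147.557 sabins.
Absorption to add: 147.557 − 102.723 = 44.834 sabins.
Net gain per m²: Δα = 0.83 − 0.03 = 0.80.
Panel area = 44.834 / 0.80 = 56.0 m².

56.0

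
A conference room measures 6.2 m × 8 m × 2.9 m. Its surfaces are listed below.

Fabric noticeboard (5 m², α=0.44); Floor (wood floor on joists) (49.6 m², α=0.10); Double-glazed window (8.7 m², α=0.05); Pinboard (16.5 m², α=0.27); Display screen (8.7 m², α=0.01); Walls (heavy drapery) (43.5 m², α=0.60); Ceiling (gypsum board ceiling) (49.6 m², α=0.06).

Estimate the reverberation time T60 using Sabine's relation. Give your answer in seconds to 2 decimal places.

0.56 s

A = Σ Sᵢαᵢ = 5·0.44 + 49.6·0.10 + 8.7·0.05 + 16.5·0.27 + 8.7·0.01 + 43.5·0.60 + 49.6·0.06 = 41.213 sabins.
Volume V = 6.2 × 8 × 2.9 = 143.84 m³.
RT60 = 0.161 · V / A = 0.161 × 143.84 / 41.213 = 0.56 s.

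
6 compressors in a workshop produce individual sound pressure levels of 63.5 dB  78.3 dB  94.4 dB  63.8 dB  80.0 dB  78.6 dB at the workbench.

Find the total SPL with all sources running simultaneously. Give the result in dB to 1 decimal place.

Sum in the linear (power) domain: Σ 10^(Lᵢ/10) = 10^(63.5/10) + 10^(78.3/10) + 10^(94.4/10) + 10^(63.8/10) + 10^(80.0/10) + 10^(78.6/10) = 2.999e+09.
Combined level = 10 log₁₀(2.999e+09) = 94.8 dB.

94.8 dB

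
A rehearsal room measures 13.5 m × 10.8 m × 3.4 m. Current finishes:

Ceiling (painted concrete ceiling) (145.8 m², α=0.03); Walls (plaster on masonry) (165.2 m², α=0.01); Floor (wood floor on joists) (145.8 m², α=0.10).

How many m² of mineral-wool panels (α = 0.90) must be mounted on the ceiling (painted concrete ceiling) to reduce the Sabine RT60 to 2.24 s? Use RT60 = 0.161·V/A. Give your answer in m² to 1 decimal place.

Total absorption A₁ = 145.8*0.03 + 165.2*0.01 + 145.8*0.10
  = 4.374 + 1.652 + 14.580 = 20.606 m² sabins.
Required A₂ = 0.161·495.72/2.24 = 35.630 sabins.
Absorption to add: 35.630 − 20.606 = 15.024 sabins.
Each m² of panel replacing the ceiling (painted concrete ceiling) adds (0.90 − 0.03) = 0.87 sabins.
Panel area = 15.024 / 0.87 = 17.3 m².

17.3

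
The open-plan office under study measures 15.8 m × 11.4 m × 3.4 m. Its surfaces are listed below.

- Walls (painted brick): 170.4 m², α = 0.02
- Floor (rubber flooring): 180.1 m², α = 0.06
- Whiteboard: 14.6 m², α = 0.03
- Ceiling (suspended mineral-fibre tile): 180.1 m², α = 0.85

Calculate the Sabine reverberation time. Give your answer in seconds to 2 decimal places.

Total absorption A = 170.4·0.02 + 180.1·0.06 + 14.6·0.03 + 180.1·0.85
  = 3.408 + 10.806 + 0.438 + 153.085 = 167.737 m² sabins.
V = 15.8·11.4·3.4 = 612.408 m³.
T = 0.161 V/A = 0.161·612.408/167.737 = 0.59 s.

0.59 s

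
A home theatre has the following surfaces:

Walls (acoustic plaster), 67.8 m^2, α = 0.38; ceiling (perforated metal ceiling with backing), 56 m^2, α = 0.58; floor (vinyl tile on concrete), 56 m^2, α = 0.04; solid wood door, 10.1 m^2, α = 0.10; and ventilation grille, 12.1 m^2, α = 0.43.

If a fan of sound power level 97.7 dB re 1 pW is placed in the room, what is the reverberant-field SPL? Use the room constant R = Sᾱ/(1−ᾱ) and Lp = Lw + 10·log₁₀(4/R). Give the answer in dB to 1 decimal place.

A = 66.697 sabins; S = 202.0 m^2.
ᾱ = 66.697/202.0 = 0.3302; R = Sᾱ/(1−ᾱ) = 66.697/(1−0.3302) = 99.577 m^2.
Lp = Lw + 10 log₁₀(4/R) = 97.7 -13.96 = 83.7 dB.

83.7 dB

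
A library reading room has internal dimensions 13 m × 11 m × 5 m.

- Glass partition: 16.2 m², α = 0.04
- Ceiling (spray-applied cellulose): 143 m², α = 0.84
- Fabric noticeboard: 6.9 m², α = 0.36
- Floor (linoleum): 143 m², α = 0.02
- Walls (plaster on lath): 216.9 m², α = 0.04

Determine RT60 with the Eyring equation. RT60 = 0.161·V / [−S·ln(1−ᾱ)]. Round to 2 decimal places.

0.74 seconds

Total surface area S = 16.2 + 143 + 6.9 + 143 + 216.9 = 526.0 m².
Σ(Sᵢαᵢ) = 16.2·0.04 + 143·0.84 + 6.9·0.36 + 143·0.02 + 216.9·0.04 = 134.788.
ᾱ = 134.788 / 526.0 = 0.2563.
−S·ln(1−ᾱ) = −526.0 × ln(1 − 0.2563) = 155.758.
V = 13 × 11 × 5 = 715 m³.
RT60 = 0.161 × 715 / 155.758 = 0.74 s.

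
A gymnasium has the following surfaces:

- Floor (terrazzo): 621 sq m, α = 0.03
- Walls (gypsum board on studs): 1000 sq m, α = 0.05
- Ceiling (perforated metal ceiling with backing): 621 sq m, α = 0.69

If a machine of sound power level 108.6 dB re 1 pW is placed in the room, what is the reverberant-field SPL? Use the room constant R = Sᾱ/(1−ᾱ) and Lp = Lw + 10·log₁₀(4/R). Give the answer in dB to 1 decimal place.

86.6 dB

A = 497.120 sabins; S = 2242.0 sq m.
ᾱ = 497.120/2242.0 = 0.2217; R = Sᾱ/(1−ᾱ) = 497.120/(1−0.2217) = 638.725 sq m.
Lp = Lw + 10 log₁₀(4/R) = 108.6 -22.03 = 86.6 dB.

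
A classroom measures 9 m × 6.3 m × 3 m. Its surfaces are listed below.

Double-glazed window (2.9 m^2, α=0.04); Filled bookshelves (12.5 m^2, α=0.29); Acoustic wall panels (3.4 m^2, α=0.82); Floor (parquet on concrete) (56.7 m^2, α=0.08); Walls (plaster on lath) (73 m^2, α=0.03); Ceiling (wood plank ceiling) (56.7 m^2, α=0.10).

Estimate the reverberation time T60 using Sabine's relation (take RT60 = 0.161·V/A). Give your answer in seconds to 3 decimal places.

1.447 s

Total absorption A = 2.9·0.04 + 12.5·0.29 + 3.4·0.82 + 56.7·0.08 + 73·0.03 + 56.7·0.10
  = 0.116 + 3.625 + 2.788 + 4.536 + 2.190 + 5.670 = 18.925 m^2 sabins.
V = 9·6.3·3 = 170.1 m³.
RT60 = 0.161 · V / A = 0.161 × 170.1 / 18.925 = 1.447 s.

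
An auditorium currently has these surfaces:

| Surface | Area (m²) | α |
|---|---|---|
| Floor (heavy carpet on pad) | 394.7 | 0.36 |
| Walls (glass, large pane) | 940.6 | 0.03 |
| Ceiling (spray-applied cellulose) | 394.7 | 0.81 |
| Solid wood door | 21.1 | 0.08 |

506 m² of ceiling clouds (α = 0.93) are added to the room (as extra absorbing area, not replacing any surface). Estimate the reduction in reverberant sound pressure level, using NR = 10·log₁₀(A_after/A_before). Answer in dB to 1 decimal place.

2.9 dB

A_before = Σ Sᵢαᵢ = 394.7×0.36 + 940.6×0.03 + 394.7×0.81 + 21.1×0.08 = 491.705 sabins.
Added absorption = 506 × 0.93 = 470.580 sabins.
New total A_after = 962.285 sabins.
Reduction = 10 log₁₀(A_after/A_before) = 10 log₁₀(1.9570) = 2.9 dB.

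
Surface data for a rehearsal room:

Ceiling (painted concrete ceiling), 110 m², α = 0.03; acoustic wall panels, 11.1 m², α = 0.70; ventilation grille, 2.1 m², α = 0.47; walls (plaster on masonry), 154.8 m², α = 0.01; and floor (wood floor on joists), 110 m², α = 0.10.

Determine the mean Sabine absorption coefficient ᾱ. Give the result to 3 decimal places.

0.063

S = Σ Sᵢ = 110 + 11.1 + 2.1 + 154.8 + 110 = 388.0 m².
A = 110·0.03 + 11.1·0.70 + 2.1·0.47 + 154.8·0.01 + 110·0.10 = 24.605 sabins.
ᾱ = 24.605 / 388.0 = 0.063.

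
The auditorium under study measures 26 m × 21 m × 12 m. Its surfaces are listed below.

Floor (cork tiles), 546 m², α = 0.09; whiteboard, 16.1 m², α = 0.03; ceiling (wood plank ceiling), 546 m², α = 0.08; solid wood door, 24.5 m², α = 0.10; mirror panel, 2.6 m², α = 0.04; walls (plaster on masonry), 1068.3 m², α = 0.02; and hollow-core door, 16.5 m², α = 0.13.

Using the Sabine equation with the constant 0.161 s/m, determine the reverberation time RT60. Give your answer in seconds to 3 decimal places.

8.837 s

Summing Sᵢαᵢ: 49.140 + 0.483 + 43.680 + 2.450 + 0.104 + 21.366 + 2.145 → A = 119.368 sabins.
Room volume: 6552 m³.
RT60 = 0.161 · V / A = 0.161 × 6552 / 119.368 = 8.837 s.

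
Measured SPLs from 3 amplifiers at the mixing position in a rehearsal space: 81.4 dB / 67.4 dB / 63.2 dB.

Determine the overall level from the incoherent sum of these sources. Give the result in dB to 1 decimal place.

Σ 10^(Lᵢ/10) = 1.456e+08.
L_total = 10·log₁₀(1.456e+08) = 81.6 dB.

81.6 dB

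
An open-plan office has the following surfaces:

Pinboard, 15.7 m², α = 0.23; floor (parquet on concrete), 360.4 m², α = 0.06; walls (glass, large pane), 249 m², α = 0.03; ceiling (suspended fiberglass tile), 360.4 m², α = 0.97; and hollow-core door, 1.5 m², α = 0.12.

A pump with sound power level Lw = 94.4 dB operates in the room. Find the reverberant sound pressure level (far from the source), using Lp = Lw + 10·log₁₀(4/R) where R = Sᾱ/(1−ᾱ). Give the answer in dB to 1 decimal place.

72.5 dB

Σ(Sᵢαᵢ) = 15.7×0.23 + 360.4×0.06 + 249×0.03 + 360.4×0.97 + 1.5×0.12 = 382.473; total area S = 987.0 m².
ᾱ = 382.473/987.0 = 0.3875; R = Sᾱ/(1−ᾱ) = 382.473/(1−0.3875) = 624.446 m².
Lp = 94.4 + 10·log₁₀(4/624.446) = 94.4 + (-21.93) = 72.5 dB.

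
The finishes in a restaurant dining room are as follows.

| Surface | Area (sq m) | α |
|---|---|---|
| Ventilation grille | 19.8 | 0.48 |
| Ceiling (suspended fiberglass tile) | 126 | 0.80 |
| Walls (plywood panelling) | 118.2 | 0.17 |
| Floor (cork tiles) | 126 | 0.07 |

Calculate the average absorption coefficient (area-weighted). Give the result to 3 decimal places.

0.357

S = Σ Sᵢ = 19.8 + 126 + 118.2 + 126 = 390.0 sq m.
A = 19.8×0.48 + 126×0.80 + 118.2×0.17 + 126×0.07 = 139.218 sabins.
ᾱ = A/S = 0.357.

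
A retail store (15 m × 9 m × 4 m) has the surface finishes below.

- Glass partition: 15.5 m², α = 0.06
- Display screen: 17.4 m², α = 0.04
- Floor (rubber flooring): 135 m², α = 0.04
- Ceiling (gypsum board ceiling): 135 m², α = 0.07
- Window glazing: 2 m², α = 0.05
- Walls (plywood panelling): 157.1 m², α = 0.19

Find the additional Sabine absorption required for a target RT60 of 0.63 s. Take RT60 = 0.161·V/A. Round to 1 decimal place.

91.6 sabins

Equivalent absorption area: A₁ = 15.5×0.06 + 17.4×0.04 + 135×0.04 + 135×0.07 + 2×0.05 + 157.1×0.19 = 46.425 m².
For T = 0.63 s, need A₂ = 0.161·V/T = 0.161·540/0.63 = 138.000 sabins.
ΔA = A₂ − A₁ = 138.000 − 46.425 = 91.6 sabins.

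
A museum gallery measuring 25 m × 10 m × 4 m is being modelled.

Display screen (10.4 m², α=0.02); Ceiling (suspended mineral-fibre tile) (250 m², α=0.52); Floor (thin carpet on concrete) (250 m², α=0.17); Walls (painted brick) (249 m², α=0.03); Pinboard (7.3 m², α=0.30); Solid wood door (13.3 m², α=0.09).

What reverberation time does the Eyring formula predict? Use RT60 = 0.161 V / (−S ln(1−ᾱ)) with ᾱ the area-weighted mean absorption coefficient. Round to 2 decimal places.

0.77 s

Total surface area S = 10.4 + 250 + 250 + 249 + 7.3 + 13.3 = 780.0 m².
Absorption A = 10.4·0.02 + 250·0.52 + 250·0.17 + 249·0.03 + 7.3·0.30 + 13.3·0.09 = 183.565 sabins.
ᾱ = 183.565 / 780.0 = 0.2353.
Eyring denominator: −S ln(1−ᾱ) = 209.252.
V = 25 × 10 × 4 = 1000 m³.
T = 0.161·V/[−S·ln(1−ᾱ)] = 0.161·1000/209.252 = 0.77 s.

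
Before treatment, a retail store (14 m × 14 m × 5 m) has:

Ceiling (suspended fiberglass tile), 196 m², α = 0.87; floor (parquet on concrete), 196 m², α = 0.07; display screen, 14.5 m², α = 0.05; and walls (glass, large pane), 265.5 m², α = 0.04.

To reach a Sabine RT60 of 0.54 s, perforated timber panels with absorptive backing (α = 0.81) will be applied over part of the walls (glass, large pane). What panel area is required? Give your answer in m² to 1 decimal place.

125.5

Equivalent absorption area: A₁ = 196*0.87 + 196*0.07 + 14.5*0.05 + 265.5*0.04 = 195.585 m².
Required A₂ = 0.161·980/0.54 = 292.185 sabins.
Absorption to add: 292.185 − 195.585 = 96.600 sabins.
Net gain per m²: Δα = 0.81 − 0.04 = 0.77.
Area = ΔA/Δα = 96.600/0.77 = 125.5 m².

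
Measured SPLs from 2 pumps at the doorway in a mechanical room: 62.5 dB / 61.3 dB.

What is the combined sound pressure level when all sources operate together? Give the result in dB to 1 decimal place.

Sum in the linear (power) domain: Σ 10^(Lᵢ/10) = 10^(62.5/10) + 10^(61.3/10) = 3.127e+06.
L_total = 10·log₁₀(3.127e+06) = 65.0 dB.

65.0 dB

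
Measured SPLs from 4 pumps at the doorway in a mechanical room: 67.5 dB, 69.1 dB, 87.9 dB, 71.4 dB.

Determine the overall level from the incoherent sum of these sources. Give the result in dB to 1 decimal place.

Sum in the linear (power) domain: Σ 10^(Lᵢ/10) = 10^(67.5/10) + 10^(69.1/10) + 10^(87.9/10) + 10^(71.4/10) = 6.442e+08.
Back to dB: 10·log₁₀ Σ = 88.1 dB.

88.1 dB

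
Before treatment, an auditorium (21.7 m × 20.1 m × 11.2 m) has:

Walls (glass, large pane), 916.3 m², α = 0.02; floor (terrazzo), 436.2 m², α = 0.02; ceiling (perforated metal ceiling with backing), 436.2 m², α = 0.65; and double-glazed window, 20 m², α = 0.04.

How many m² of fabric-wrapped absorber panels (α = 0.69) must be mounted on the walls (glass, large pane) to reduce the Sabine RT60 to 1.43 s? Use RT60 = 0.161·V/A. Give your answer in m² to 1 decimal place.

356.2

A₁ = Σ Sᵢαᵢ = 916.3·0.02 + 436.2·0.02 + 436.2·0.65 + 20·0.04 = 311.380 sabins.
Required A₂ = 0.161·4885.104/1.43 = 550.001 sabins.
Absorption to add: 550.001 − 311.380 = 238.621 sabins.
Each m² of panel replacing the walls (glass, large pane) adds (0.69 − 0.02) = 0.67 sabins.
Panel area = 238.621 / 0.67 = 356.2 m².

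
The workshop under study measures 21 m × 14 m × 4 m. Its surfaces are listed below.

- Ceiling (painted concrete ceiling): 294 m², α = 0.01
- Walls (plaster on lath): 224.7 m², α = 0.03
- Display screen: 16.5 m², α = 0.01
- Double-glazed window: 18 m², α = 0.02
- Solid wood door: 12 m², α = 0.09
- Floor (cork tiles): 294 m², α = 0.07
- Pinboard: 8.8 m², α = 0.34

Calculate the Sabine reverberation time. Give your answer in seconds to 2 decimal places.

Equivalent absorption area: A = 294·0.01 + 224.7·0.03 + 16.5·0.01 + 18·0.02 + 12·0.09 + 294·0.07 + 8.8·0.34 = 34.858 m².
Volume V = 21 × 14 × 4 = 1176 m³.
T = 0.161 V/A = 0.161·1176/34.858 = 5.43 s.

5.43 seconds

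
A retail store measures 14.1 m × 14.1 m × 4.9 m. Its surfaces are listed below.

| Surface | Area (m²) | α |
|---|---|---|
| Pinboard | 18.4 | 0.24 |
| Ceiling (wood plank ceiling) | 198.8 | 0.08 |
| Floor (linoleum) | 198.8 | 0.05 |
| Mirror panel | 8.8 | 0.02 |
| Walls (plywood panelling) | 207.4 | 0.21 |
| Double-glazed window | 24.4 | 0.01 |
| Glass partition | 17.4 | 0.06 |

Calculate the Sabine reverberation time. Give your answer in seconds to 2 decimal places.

Total absorption A = 18.4·0.24 + 198.8·0.08 + 198.8·0.05 + 8.8·0.02 + 207.4·0.21 + 24.4·0.01 + 17.4·0.06
  = 4.416 + 15.904 + 9.940 + 0.176 + 43.554 + 0.244 + 1.044 = 75.278 m² sabins.
V = 14.1·14.1·4.9 = 974.169 m³.
RT60 = 0.161 · V / A = 0.161 × 974.169 / 75.278 = 2.08 s.

2.08 sec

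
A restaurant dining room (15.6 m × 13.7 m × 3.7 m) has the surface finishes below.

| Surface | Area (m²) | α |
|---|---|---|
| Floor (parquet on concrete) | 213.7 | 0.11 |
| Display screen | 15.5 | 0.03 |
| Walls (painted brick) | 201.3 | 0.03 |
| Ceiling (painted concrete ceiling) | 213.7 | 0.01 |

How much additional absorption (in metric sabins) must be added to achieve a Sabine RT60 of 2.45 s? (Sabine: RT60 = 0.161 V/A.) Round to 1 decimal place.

19.8 sabins

Total absorption A₁ = 213.7×0.11 + 15.5×0.03 + 201.3×0.03 + 213.7×0.01
  = 23.507 + 0.465 + 6.039 + 2.137 = 32.148 m² sabins.
Target A₂ = 0.161·790.764/2.45 = 51.964 sabins (V = 790.764 m³).
Additional absorption ΔA = 51.964 − 32.148 = 19.8 sabins.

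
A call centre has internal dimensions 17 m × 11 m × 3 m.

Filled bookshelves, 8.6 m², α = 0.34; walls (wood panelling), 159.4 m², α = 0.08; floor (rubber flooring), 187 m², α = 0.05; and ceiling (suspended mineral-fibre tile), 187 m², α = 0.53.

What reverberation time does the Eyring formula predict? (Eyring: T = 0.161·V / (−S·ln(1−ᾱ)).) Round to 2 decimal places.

S = Σ Sᵢ = 542.0 m².
Absorption A = 8.6·0.34 + 159.4·0.08 + 187·0.05 + 187·0.53 = 124.136 sabins.
ᾱ = 124.136 / 542.0 = 0.2290.
−S·ln(1−ᾱ) = −542.0 × ln(1 − 0.2290) = 140.956.
V = 17 × 11 × 3 = 561 m³.
T = 0.161·V/[−S·ln(1−ᾱ)] = 0.161·561/140.956 = 0.64 s.

0.64 sec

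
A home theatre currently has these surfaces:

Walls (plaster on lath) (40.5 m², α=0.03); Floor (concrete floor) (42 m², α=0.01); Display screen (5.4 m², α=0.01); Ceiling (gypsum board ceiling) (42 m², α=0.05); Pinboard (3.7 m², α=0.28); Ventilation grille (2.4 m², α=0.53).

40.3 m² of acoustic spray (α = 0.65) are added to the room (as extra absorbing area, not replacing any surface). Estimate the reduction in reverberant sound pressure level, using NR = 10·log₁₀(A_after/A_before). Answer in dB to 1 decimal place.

Summing Sᵢαᵢ: 1.215 + 0.420 + 0.054 + 2.100 + 1.036 + 1.272 → A_before = 6.097 sabins.
Added absorption = 40.3 × 0.65 = 26.195 sabins.
New total A_after = 32.292 sabins.
Reduction = 10 log₁₀(A_after/A_before) = 10 log₁₀(5.2964) = 7.2 dB.

7.2 dB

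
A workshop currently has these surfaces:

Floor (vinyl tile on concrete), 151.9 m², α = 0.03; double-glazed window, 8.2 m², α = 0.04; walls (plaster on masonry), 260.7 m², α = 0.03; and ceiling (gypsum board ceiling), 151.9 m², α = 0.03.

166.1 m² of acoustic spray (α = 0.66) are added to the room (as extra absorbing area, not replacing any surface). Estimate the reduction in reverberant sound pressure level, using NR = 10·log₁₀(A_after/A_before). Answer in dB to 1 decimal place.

Total absorption A_before = 151.9×0.03 + 8.2×0.04 + 260.7×0.03 + 151.9×0.03
  = 4.557 + 0.328 + 7.821 + 4.557 = 17.263 m² sabins.
Added absorption = 166.1 × 0.66 = 109.626 sabins.
A_after = 17.263 + 109.626 = 126.889 sabins.
Reduction = 10 log₁₀(A_after/A_before) = 10 log₁₀(7.3503) = 8.7 dB.

8.7 dB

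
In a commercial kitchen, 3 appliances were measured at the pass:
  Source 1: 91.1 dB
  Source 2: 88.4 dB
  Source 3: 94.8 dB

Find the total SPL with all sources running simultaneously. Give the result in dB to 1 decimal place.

Σ 10^(Lᵢ/10) = 5e+09.
L_total = 10·log₁₀(5e+09) = 97.0 dB.

97.0 dB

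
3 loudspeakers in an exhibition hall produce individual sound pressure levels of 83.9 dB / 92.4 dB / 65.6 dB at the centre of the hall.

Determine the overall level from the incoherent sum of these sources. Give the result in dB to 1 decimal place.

Converting to relative power and adding: 10^(83.9/10) + 10^(92.4/10) + 10^(65.6/10) = 1.987e+09.
Combined level = 10 log₁₀(1.987e+09) = 93.0 dB.

93.0 dB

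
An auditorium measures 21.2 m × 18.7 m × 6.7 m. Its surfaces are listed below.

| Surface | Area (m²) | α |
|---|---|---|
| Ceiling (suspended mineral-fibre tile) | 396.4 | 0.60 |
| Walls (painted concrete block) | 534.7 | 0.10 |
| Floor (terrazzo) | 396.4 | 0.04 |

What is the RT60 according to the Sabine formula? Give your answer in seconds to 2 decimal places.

1.39 s

Equivalent absorption area: A = 396.4*0.60 + 534.7*0.10 + 396.4*0.04 = 307.166 m².
V = 21.2·18.7·6.7 = 2656.148 m³.
RT60 = 0.161 · V / A = 0.161 × 2656.148 / 307.166 = 1.39 s.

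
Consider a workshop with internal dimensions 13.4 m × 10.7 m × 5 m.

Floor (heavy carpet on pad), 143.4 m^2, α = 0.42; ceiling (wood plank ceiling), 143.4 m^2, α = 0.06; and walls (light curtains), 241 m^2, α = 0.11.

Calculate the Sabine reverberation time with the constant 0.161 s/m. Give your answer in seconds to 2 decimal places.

Summing Sᵢαᵢ: 60.228 + 8.604 + 26.510 → A = 95.342 sabins.
Room volume: 716.9 m³.
RT60 = 0.161 · V / A = 0.161 × 716.9 / 95.342 = 1.21 s.

1.21 s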